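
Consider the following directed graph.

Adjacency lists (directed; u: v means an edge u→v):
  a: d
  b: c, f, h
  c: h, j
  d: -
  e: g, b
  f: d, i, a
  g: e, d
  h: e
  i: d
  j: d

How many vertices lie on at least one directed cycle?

5

A vertex is on a directed cycle iff it belongs to a strongly connected component of size ≥ 2 (or has a self-loop).
The vertices on cycles are {b, c, e, g, h} — 5 in total.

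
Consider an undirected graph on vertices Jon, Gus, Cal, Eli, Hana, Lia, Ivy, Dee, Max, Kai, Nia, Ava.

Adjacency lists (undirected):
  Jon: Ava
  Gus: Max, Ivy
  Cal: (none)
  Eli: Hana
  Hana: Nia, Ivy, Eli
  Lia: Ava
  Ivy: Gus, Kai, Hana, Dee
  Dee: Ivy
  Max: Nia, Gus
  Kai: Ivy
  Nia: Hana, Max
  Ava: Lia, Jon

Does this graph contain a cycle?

Yes

DFS, tracking each vertex's parent; an edge to a visited non-parent vertex closes a cycle.
Start from Hana:
visit Hana (parent –)
  visit Nia (parent Hana)
    Nia–Hana: parent, skip
    visit Max (parent Nia)
      Max–Nia: parent, skip
      visit Gus (parent Max)
        Gus–Max: parent, skip
        visit Ivy (parent Gus)
          Ivy–Gus: parent, skip
          visit Kai (parent Ivy)
            Kai–Ivy: parent, skip
          Ivy–Hana: Hana visited and ≠ parent → cycle
Cycle: Hana – Nia – Max – Gus – Ivy – Hana.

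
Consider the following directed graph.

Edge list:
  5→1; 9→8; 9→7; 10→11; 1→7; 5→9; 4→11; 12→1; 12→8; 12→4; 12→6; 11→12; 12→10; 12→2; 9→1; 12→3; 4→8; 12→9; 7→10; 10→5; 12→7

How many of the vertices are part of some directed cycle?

A vertex is on a directed cycle iff it belongs to a strongly connected component of size ≥ 2 (or has a self-loop).
The vertices on cycles are {1, 4, 5, 7, 9, 10, 11, 12} — 8 in total.

8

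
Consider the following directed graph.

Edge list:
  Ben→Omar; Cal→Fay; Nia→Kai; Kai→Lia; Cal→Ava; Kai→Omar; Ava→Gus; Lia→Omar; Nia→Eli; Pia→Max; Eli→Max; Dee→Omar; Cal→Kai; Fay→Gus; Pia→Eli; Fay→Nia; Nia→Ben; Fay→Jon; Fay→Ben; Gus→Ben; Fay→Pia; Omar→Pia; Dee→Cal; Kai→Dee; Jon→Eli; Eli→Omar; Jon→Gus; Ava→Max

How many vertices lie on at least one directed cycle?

8

A vertex is on a directed cycle iff it belongs to a strongly connected component of size ≥ 2 (or has a self-loop).
The vertices on cycles are {Cal, Dee, Eli, Fay, Kai, Nia, Pia, Omar} — 8 in total.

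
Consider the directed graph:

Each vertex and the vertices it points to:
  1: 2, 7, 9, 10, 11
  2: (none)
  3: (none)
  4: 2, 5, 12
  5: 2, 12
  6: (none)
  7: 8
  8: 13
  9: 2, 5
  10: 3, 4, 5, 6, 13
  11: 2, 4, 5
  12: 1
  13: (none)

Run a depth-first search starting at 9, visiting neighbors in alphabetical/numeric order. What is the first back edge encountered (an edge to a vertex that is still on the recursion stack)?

1->9

DFS from 9 (visiting neighbors in alphabetical/numeric order); mark gray on enter, black on exit:
9 gray
  2 gray
  2 black
  5 gray
    5→2: 2 black — skip
    12 gray
      1 gray
        1→2: 2 black — skip
        7 gray
          8 gray
            13 gray
            13 black
          8 black
        7 black
        1→9: 9 is gray → back edge
First back edge: 1 → 9.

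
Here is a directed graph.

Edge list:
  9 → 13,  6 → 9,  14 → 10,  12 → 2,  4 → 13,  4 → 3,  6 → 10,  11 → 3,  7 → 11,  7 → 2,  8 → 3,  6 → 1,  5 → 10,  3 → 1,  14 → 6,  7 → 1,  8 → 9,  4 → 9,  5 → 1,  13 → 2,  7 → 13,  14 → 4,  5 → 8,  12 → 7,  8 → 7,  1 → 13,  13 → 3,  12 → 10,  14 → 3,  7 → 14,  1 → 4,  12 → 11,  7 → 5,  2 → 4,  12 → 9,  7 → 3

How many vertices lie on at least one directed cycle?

A vertex is on a directed cycle iff it belongs to a strongly connected component of size ≥ 2 (or has a self-loop).
The vertices on cycles are {1, 2, 3, 4, 5, 7, 8, 9, 13} — 9 in total.

9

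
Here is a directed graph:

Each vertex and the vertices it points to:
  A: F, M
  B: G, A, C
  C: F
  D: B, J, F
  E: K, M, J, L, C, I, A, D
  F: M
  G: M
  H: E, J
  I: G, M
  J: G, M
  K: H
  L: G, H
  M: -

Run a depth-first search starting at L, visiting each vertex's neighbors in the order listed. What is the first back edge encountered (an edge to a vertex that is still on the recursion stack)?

DFS from L (visiting each vertex's neighbors in the order listed); mark gray on enter, black on exit:
L gray
  G gray
    M gray
    M black
  G black
  H gray
    E gray
      K gray
        K→H: H is gray → back edge
First back edge: K → H.

K→H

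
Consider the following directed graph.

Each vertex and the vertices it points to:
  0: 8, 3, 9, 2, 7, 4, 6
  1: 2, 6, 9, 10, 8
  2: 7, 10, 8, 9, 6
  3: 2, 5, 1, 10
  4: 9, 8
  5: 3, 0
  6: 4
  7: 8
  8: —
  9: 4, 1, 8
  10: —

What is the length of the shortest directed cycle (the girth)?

For each vertex v, BFS finds the shortest path from v back to v.
The shortest such closed walk is 5 → 3 → 5, length 2.

2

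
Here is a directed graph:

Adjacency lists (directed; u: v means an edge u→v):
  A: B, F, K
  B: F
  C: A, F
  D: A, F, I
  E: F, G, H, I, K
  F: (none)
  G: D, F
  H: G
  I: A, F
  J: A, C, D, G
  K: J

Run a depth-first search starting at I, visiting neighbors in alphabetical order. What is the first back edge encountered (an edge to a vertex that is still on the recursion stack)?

DFS from I (visiting neighbors in alphabetical order); mark gray on enter, black on exit:
I gray
  A gray
    B gray
      F gray
      F black
    B black
    A→F: F black — skip
    K gray
      J gray
        J→A: A is gray → back edge
First back edge: J → A.

J->A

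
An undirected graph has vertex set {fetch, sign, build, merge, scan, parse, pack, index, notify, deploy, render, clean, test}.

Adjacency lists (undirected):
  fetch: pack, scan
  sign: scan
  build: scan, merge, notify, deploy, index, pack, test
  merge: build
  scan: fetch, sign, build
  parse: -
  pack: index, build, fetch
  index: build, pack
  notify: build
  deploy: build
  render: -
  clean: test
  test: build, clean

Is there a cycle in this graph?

Yes

DFS, tracking each vertex's parent; an edge to a visited non-parent vertex closes a cycle.
Start from index:
visit index (parent –)
  visit build (parent index)
    visit scan (parent build)
      visit fetch (parent scan)
        visit pack (parent fetch)
          pack–index: index visited and ≠ parent → cycle
Cycle: index – build – scan – fetch – pack – index.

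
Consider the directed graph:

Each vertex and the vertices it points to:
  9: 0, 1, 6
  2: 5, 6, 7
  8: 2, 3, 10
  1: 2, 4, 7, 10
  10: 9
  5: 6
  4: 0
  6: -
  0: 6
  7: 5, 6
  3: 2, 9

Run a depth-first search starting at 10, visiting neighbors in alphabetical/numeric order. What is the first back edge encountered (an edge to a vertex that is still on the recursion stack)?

1→10

DFS from 10 (visiting neighbors in alphabetical/numeric order); mark gray on enter, black on exit:
10 gray
  9 gray
    0 gray
      6 gray
      6 black
    0 black
    1 gray
      2 gray
        5 gray
          5→6: 6 black — skip
        5 black
        2→6: 6 black — skip
        7 gray
          7→5: 5 black — skip
          7→6: 6 black — skip
        7 black
      2 black
      4 gray
        4→0: 0 black — skip
      4 black
      1→7: 7 black — skip
      1→10: 10 is gray → back edge
First back edge: 1 → 10.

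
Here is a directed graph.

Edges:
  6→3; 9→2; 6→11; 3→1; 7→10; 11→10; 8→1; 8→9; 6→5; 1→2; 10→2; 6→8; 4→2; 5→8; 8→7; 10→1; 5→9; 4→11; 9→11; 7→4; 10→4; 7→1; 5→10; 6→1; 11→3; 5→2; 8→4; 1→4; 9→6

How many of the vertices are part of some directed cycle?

9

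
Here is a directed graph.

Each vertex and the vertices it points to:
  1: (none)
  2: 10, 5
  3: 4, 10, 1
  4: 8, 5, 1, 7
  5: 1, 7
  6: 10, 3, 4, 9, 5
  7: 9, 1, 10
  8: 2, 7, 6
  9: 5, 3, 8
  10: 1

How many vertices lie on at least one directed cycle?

A vertex is on a directed cycle iff it belongs to a strongly connected component of size ≥ 2 (or has a self-loop).
The vertices on cycles are {2, 3, 4, 5, 6, 7, 8, 9} — 8 in total.

8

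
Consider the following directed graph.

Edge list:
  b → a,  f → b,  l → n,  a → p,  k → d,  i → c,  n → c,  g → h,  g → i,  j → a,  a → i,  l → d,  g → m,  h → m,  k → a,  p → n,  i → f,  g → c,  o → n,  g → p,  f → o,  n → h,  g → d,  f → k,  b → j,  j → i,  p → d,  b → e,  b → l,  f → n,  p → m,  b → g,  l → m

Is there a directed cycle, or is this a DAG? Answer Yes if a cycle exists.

DFS with white/gray/black marking, starting from m:
m gray
m black
a gray
  p gray
    p→m: m black — skip
    d gray
    d black
    n gray
      h gray
        h→m: m black — skip
      h black
      c gray
      c black
    n black
  p black
  i gray
    i→c: c black — skip
    f gray
      f→n: n black — skip
      b gray
        g gray
          g→m: m black — skip
          g→h: h black — skip
          g→i: i is gray → back edge
Back edge found, so a cycle exists: i → f → b → g → i.

Yes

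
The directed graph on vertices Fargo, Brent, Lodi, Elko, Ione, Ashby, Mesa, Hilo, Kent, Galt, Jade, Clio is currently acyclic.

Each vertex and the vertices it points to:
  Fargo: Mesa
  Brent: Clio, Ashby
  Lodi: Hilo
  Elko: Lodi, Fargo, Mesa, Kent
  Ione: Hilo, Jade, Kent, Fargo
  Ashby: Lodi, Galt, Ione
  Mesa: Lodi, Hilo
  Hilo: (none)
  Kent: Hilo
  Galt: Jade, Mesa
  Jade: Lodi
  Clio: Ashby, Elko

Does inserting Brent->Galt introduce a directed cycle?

No

Adding Brent→Galt creates a cycle iff Galt can already reach Brent.
Explore from Galt: no path reaches Brent. The graph stays acyclic.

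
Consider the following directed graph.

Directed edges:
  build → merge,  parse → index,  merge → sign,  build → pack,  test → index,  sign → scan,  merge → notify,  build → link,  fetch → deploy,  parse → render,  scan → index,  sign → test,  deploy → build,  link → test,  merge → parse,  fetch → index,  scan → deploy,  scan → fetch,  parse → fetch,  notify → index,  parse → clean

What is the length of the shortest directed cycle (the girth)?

For each vertex v, BFS finds the shortest path from v back to v.
The shortest such closed walk is build → merge → sign → scan → deploy → build, length 5.

5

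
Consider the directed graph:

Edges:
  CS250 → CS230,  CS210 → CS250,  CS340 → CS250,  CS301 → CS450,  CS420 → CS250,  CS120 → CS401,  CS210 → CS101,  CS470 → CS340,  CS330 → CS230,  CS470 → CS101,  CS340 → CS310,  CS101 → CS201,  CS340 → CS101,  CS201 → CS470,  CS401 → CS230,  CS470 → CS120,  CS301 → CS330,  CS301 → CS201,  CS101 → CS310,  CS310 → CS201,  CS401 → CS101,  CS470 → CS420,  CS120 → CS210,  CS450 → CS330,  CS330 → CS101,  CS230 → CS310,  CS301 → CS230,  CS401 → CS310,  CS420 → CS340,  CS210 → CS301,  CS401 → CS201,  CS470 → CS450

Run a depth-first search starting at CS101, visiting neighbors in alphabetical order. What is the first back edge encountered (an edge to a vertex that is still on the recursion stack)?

CS470->CS101

DFS from CS101 (visiting neighbors in alphabetical order); mark gray on enter, black on exit:
CS101 gray
  CS201 gray
    CS470 gray
      CS470→CS101: CS101 is gray → back edge
First back edge: CS470 → CS101.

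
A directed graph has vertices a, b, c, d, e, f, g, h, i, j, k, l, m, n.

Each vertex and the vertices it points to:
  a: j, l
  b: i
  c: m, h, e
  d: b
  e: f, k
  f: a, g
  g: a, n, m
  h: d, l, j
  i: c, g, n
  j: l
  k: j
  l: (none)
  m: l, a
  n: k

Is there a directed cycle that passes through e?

No

e lies on a cycle iff there is a path from e back to itself.
Exploring from e, it never reaches itself; equivalently, its strongly connected component is a singleton.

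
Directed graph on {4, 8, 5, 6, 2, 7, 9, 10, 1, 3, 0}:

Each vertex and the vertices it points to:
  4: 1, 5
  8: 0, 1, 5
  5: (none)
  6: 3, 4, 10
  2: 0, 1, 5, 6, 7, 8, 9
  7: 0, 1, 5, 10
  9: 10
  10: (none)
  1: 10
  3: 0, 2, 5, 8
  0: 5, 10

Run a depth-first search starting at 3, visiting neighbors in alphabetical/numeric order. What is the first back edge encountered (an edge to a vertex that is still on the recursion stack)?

DFS from 3 (visiting neighbors in alphabetical/numeric order); mark gray on enter, black on exit:
3 gray
  0 gray
    5 gray
    5 black
    10 gray
    10 black
  0 black
  2 gray
    2→0: 0 black — skip
    1 gray
      1→10: 10 black — skip
    1 black
    2→5: 5 black — skip
    6 gray
      6→3: 3 is gray → back edge
First back edge: 6 → 3.

6→3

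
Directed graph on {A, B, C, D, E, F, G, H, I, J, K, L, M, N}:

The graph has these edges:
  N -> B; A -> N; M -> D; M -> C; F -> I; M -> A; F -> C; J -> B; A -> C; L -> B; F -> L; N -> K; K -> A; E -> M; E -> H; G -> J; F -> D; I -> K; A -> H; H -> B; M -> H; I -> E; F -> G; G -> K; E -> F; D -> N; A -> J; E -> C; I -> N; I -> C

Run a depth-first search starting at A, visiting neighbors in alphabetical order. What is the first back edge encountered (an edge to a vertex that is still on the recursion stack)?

DFS from A (visiting neighbors in alphabetical order); mark gray on enter, black on exit:
A gray
  C gray
  C black
  H gray
    B gray
    B black
  H black
  J gray
    J→B: B black — skip
  J black
  N gray
    N→B: B black — skip
    K gray
      K→A: A is gray → back edge
First back edge: K → A.

K→A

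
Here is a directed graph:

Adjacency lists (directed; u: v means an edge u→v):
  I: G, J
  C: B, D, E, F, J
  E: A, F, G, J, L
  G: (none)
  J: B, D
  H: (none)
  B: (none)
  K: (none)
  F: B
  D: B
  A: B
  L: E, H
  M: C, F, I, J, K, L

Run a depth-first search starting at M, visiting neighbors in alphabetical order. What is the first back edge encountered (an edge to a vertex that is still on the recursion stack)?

DFS from M (visiting neighbors in alphabetical order); mark gray on enter, black on exit:
M gray
  C gray
    B gray
    B black
    D gray
      D→B: B black — skip
    D black
    E gray
      A gray
        A→B: B black — skip
      A black
      F gray
        F→B: B black — skip
      F black
      G gray
      G black
      J gray
        J→B: B black — skip
        J→D: D black — skip
      J black
      L gray
        L→E: E is gray → back edge
First back edge: L → E.

L->E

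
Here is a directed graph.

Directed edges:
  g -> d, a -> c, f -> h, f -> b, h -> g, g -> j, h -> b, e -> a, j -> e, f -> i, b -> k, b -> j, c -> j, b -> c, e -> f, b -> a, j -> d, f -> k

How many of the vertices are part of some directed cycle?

A vertex is on a directed cycle iff it belongs to a strongly connected component of size ≥ 2 (or has a self-loop).
The vertices on cycles are {a, b, c, e, f, g, h, j} — 8 in total.

8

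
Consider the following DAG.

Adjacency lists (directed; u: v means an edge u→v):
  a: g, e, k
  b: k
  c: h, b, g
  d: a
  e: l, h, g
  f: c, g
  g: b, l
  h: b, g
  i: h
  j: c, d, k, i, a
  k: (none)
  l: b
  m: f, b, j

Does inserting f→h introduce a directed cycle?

No

Adding f→h creates a cycle iff h can already reach f.
Explore from h: no path reaches f. The graph stays acyclic.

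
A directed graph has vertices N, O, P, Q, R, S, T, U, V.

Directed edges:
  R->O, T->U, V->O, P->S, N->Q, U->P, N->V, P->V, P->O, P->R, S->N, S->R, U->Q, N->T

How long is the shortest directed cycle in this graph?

5

For each vertex v, BFS finds the shortest path from v back to v.
The shortest such closed walk is P → S → N → T → U → P, length 5.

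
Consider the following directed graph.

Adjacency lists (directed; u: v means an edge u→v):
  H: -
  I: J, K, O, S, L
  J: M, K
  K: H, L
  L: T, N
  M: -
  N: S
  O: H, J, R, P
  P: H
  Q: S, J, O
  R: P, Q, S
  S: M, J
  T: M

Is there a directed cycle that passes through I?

I lies on a cycle iff there is a path from I back to itself.
Exploring from I, it never reaches itself; equivalently, its strongly connected component is a singleton.

No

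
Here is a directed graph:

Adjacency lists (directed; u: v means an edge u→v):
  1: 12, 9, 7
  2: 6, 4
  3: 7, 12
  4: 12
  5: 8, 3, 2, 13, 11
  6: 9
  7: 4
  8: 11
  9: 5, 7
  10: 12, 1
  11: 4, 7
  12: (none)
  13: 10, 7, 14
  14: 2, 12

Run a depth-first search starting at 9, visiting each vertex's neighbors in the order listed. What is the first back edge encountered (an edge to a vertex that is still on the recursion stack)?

DFS from 9 (visiting each vertex's neighbors in the order listed); mark gray on enter, black on exit:
9 gray
  5 gray
    8 gray
      11 gray
        4 gray
          12 gray
          12 black
        4 black
        7 gray
          7→4: 4 black — skip
        7 black
      11 black
    8 black
    3 gray
      3→7: 7 black — skip
      3→12: 12 black — skip
    3 black
    2 gray
      6 gray
        6→9: 9 is gray → back edge
First back edge: 6 → 9.

6->9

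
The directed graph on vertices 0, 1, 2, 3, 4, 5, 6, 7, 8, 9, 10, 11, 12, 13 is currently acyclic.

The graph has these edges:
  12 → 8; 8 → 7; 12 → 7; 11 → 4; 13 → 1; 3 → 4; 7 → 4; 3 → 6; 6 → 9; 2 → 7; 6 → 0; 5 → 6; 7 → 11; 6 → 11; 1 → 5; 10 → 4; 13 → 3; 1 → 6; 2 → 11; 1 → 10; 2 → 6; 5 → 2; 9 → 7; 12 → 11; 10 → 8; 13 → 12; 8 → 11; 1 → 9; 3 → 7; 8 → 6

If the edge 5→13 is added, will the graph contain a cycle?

Yes

Adding 5→13 creates a cycle iff 13 can already reach 5.
Path from 13: 13 → 1 → 5.
So 13 → … → 5 → 13 is a cycle.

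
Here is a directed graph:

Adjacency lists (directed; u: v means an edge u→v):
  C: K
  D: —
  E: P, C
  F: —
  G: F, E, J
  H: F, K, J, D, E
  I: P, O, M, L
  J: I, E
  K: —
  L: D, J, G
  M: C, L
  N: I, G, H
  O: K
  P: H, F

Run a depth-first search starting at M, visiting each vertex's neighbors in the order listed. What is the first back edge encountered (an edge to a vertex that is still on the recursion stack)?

H->J

DFS from M (visiting each vertex's neighbors in the order listed); mark gray on enter, black on exit:
M gray
  C gray
    K gray
    K black
  C black
  L gray
    D gray
    D black
    J gray
      I gray
        P gray
          H gray
            F gray
            F black
            H→K: K black — skip
            H→J: J is gray → back edge
First back edge: H → J.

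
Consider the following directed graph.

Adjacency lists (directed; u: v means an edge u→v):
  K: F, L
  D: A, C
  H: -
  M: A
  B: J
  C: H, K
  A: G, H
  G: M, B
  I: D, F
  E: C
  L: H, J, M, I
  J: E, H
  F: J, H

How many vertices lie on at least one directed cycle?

A vertex is on a directed cycle iff it belongs to a strongly connected component of size ≥ 2 (or has a self-loop).
The vertices on cycles are {A, B, C, D, E, F, G, I, J, K, L, M} — 12 in total.

12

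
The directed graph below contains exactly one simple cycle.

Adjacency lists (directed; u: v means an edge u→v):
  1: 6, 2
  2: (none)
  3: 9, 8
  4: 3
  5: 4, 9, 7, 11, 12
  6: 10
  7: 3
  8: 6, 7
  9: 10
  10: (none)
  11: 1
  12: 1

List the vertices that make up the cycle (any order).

3, 7, 8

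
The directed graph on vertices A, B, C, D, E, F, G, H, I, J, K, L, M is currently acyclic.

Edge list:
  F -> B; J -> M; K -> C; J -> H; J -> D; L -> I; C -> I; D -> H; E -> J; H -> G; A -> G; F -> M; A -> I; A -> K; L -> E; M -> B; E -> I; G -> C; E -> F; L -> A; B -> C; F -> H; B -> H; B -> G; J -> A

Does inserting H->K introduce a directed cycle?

No

Adding H→K creates a cycle iff K can already reach H.
Explore from K: no path reaches H. The graph stays acyclic.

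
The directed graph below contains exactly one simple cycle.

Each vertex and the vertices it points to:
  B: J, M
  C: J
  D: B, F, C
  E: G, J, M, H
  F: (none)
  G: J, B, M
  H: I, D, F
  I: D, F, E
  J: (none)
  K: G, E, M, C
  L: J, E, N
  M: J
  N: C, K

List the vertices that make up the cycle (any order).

DFS with gray/black marking from E:
E gray
  G gray
    J gray
    J black
    B gray
      B→J: J black — skip
      M gray
        M→J: J black — skip
      M black
    B black
    G→M: M black — skip
  G black
  E→J: J black — skip
  E→M: M black — skip
  H gray
    I gray
      D gray
        D→B: B black — skip
        F gray
        F black
        C gray
          C→J: J black — skip
        C black
      D black
      I→F: F black — skip
      I→E: E is gray → back edge
Back edge closes the cycle E → H → I → E; its vertices are {E, H, I}.

E, H, I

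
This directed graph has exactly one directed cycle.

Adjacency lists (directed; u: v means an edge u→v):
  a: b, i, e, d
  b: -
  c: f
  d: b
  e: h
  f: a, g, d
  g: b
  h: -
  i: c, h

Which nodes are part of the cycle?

a, c, f, i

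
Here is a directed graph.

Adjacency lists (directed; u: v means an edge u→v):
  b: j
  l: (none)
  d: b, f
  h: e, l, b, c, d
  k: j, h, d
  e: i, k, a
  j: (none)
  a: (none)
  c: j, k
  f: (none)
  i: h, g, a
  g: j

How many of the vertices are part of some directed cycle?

A vertex is on a directed cycle iff it belongs to a strongly connected component of size ≥ 2 (or has a self-loop).
The vertices on cycles are {c, e, h, i, k} — 5 in total.

5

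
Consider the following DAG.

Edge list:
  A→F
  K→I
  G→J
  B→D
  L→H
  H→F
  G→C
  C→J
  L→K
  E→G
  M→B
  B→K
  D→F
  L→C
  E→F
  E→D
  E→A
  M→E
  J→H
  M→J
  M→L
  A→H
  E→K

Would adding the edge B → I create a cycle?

No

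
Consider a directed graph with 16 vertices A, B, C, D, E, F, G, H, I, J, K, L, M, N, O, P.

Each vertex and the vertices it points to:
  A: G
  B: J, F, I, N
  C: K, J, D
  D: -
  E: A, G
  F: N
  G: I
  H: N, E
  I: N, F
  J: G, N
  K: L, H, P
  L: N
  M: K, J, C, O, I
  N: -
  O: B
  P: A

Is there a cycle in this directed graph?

No

DFS with white/gray/black marking, starting from M:
M gray
  K gray
    L gray
      N gray
      N black
    L black
    H gray
      H→N: N black — skip
      E gray
        A gray
          G gray
            I gray
              I→N: N black — skip
              F gray
                F→N: N black — skip
              F black
            I black
          G black
        A black
        E→G: G black — skip
      E black
    H black
    P gray
      P→A: A black — skip
    P black
  K black
  J gray
    J→G: G black — skip
    J→N: N black — skip
  J black
  C gray
    C→K: K black — skip
    C→J: J black — skip
    D gray
    D black
  C black
  O gray
    B gray
      B→J: J black — skip
      B→F: F black — skip
      B→I: I black — skip
      B→N: N black — skip
    B black
  O black
  M→I: I black — skip
M black
Every edge goes to a white or black vertex — no back edge, so the graph is acyclic.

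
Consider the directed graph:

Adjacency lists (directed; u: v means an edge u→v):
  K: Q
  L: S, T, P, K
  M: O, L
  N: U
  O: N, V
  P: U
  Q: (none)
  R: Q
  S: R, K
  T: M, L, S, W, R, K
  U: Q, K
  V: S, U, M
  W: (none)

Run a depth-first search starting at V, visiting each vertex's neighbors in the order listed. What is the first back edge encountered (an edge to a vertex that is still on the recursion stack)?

DFS from V (visiting each vertex's neighbors in the order listed); mark gray on enter, black on exit:
V gray
  S gray
    R gray
      Q gray
      Q black
    R black
    K gray
      K→Q: Q black — skip
    K black
  S black
  U gray
    U→Q: Q black — skip
    U→K: K black — skip
  U black
  M gray
    O gray
      N gray
        N→U: U black — skip
      N black
      O→V: V is gray → back edge
First back edge: O → V.

O→V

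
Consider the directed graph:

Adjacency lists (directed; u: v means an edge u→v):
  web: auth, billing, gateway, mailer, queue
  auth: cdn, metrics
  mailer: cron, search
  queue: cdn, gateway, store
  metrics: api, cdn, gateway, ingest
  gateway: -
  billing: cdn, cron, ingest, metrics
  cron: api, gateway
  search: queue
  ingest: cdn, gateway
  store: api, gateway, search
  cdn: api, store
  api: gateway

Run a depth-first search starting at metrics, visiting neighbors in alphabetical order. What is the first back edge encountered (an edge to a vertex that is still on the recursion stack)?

DFS from metrics (visiting neighbors in alphabetical order); mark gray on enter, black on exit:
metrics gray
  api gray
    gateway gray
    gateway black
  api black
  cdn gray
    cdn→api: api black — skip
    store gray
      store→api: api black — skip
      store→gateway: gateway black — skip
      search gray
        queue gray
          queue→cdn: cdn is gray → back edge
First back edge: queue → cdn.

queue->cdn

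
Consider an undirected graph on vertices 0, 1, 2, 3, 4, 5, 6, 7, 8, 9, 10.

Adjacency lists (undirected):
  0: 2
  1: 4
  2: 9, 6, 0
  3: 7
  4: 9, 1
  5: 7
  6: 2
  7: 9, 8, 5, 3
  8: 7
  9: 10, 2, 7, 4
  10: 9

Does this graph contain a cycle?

DFS, tracking each vertex's parent; an edge to a visited non-parent vertex closes a cycle.
Start from 8:
visit 8 (parent –)
  visit 7 (parent 8)
    visit 9 (parent 7)
      visit 10 (parent 9)
        10–9: parent, skip
      visit 2 (parent 9)
        2–9: parent, skip
        visit 6 (parent 2)
          6–2: parent, skip
        visit 0 (parent 2)
          0–2: parent, skip
      9–7: parent, skip
      visit 4 (parent 9)
        4–9: parent, skip
        visit 1 (parent 4)
          1–4: parent, skip
    7–8: parent, skip
    visit 5 (parent 7)
      5–7: parent, skip
    visit 3 (parent 7)
      3–7: parent, skip
No non-parent visited neighbor found — the graph is a forest.

No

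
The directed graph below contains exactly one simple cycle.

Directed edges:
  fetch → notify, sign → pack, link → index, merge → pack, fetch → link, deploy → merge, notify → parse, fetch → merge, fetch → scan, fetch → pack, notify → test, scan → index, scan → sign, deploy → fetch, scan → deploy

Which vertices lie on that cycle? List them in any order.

DFS with gray/black marking from fetch:
fetch gray
  notify gray
    parse gray
    parse black
    test gray
    test black
  notify black
  merge gray
    pack gray
    pack black
  merge black
  fetch→pack: pack black — skip
  scan gray
    sign gray
      sign→pack: pack black — skip
    sign black
    deploy gray
      deploy→merge: merge black — skip
      deploy→fetch: fetch is gray → back edge
Back edge closes the cycle fetch → scan → deploy → fetch; its vertices are {scan, fetch, deploy}.

scan, fetch, deploy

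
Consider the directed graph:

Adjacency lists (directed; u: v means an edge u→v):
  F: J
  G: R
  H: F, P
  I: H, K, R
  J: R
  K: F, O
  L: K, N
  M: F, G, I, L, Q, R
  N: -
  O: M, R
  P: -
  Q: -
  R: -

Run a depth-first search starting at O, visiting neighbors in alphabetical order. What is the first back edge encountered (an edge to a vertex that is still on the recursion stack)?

DFS from O (visiting neighbors in alphabetical order); mark gray on enter, black on exit:
O gray
  M gray
    F gray
      J gray
        R gray
        R black
      J black
    F black
    G gray
      G→R: R black — skip
    G black
    I gray
      H gray
        H→F: F black — skip
        P gray
        P black
      H black
      K gray
        K→F: F black — skip
        K→O: O is gray → back edge
First back edge: K → O.

K->O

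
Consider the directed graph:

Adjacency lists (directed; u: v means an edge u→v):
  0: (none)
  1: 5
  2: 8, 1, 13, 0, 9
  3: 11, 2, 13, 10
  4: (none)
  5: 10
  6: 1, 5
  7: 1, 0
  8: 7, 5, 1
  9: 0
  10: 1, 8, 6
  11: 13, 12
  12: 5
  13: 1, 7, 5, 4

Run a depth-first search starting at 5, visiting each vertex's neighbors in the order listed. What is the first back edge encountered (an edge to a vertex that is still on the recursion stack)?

1→5

DFS from 5 (visiting each vertex's neighbors in the order listed); mark gray on enter, black on exit:
5 gray
  10 gray
    1 gray
      1→5: 5 is gray → back edge
First back edge: 1 → 5.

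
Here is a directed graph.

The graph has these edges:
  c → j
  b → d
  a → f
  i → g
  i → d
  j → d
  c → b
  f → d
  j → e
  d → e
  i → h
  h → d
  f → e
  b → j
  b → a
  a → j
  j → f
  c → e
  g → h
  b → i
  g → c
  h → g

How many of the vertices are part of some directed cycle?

5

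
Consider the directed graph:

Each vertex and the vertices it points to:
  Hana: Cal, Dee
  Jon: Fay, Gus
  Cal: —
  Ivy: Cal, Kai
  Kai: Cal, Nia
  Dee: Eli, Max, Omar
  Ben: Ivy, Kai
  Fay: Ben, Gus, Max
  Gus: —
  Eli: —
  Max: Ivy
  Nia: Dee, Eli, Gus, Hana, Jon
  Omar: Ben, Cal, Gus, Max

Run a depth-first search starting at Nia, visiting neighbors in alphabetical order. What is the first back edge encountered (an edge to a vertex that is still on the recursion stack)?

Kai->Nia

DFS from Nia (visiting neighbors in alphabetical order); mark gray on enter, black on exit:
Nia gray
  Dee gray
    Eli gray
    Eli black
    Max gray
      Ivy gray
        Cal gray
        Cal black
        Kai gray
          Kai→Cal: Cal black — skip
          Kai→Nia: Nia is gray → back edge
First back edge: Kai → Nia.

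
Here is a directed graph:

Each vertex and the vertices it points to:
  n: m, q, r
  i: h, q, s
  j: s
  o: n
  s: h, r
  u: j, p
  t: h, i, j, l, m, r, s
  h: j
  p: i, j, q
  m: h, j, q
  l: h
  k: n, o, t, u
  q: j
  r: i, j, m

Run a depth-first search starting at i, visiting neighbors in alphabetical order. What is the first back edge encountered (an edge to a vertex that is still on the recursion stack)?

DFS from i (visiting neighbors in alphabetical order); mark gray on enter, black on exit:
i gray
  h gray
    j gray
      s gray
        s→h: h is gray → back edge
First back edge: s → h.

s→h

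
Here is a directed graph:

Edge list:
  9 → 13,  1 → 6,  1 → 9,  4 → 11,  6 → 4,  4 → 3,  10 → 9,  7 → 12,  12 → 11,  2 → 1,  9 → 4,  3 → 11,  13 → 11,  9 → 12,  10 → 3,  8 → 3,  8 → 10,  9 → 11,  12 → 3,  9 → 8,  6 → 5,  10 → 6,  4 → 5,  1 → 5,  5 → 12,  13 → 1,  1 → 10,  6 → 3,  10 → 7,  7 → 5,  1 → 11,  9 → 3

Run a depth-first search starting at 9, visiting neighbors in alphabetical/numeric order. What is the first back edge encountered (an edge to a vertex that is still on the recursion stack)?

DFS from 9 (visiting neighbors in alphabetical/numeric order); mark gray on enter, black on exit:
9 gray
  3 gray
    11 gray
    11 black
  3 black
  4 gray
    4→3: 3 black — skip
    5 gray
      12 gray
        12→3: 3 black — skip
        12→11: 11 black — skip
      12 black
    5 black
    4→11: 11 black — skip
  4 black
  8 gray
    8→3: 3 black — skip
    10 gray
      10→3: 3 black — skip
      6 gray
        6→3: 3 black — skip
        6→4: 4 black — skip
        6→5: 5 black — skip
      6 black
      7 gray
        7→5: 5 black — skip
        7→12: 12 black — skip
      7 black
      10→9: 9 is gray → back edge
First back edge: 10 → 9.

10->9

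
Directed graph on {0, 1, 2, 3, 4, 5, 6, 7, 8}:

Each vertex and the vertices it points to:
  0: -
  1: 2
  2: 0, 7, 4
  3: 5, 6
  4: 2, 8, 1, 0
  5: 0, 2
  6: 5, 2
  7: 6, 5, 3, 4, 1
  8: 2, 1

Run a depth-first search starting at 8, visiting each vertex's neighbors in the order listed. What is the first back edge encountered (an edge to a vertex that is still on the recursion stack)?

5→2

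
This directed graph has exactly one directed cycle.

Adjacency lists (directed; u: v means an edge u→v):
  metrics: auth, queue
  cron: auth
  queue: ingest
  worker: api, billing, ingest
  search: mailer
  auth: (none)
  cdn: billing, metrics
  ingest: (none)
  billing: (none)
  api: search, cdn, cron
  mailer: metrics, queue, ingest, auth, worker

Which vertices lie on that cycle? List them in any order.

DFS with gray/black marking from worker:
worker gray
  api gray
    search gray
      mailer gray
        metrics gray
          auth gray
          auth black
          queue gray
            ingest gray
            ingest black
          queue black
        metrics black
        mailer→queue: queue black — skip
        mailer→ingest: ingest black — skip
        mailer→auth: auth black — skip
        mailer→worker: worker is gray → back edge
Back edge closes the cycle worker → api → search → mailer → worker; its vertices are {api, mailer, search, worker}.

api, mailer, search, worker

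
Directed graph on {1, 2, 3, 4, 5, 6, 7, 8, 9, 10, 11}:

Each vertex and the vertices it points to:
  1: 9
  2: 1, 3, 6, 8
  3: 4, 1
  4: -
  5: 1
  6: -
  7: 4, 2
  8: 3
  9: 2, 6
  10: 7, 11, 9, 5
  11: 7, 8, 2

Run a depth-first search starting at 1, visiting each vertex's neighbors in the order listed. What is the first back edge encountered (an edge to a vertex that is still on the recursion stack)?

DFS from 1 (visiting each vertex's neighbors in the order listed); mark gray on enter, black on exit:
1 gray
  9 gray
    2 gray
      2→1: 1 is gray → back edge
First back edge: 2 → 1.

2→1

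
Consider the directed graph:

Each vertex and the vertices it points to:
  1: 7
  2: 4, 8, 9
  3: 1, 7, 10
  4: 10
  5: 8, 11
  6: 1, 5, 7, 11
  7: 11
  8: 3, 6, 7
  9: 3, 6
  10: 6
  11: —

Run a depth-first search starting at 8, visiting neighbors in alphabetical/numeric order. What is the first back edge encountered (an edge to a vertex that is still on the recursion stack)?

DFS from 8 (visiting neighbors in alphabetical/numeric order); mark gray on enter, black on exit:
8 gray
  3 gray
    1 gray
      7 gray
        11 gray
        11 black
      7 black
    1 black
    3→7: 7 black — skip
    10 gray
      6 gray
        6→1: 1 black — skip
        5 gray
          5→8: 8 is gray → back edge
First back edge: 5 → 8.

5→8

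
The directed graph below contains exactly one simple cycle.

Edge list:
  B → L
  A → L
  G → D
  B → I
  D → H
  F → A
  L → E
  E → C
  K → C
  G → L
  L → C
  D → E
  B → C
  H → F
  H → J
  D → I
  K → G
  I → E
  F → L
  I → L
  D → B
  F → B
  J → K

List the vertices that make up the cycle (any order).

DFS with gray/black marking from G:
G gray
  D gray
    B gray
      I gray
        L gray
          E gray
            C gray
            C black
          E black
          L→C: C black — skip
        L black
        I→E: E black — skip
      I black
      B→C: C black — skip
      B→L: L black — skip
    B black
    H gray
      F gray
        A gray
          A→L: L black — skip
        A black
        F→L: L black — skip
        F→B: B black — skip
      F black
      J gray
        K gray
          K→C: C black — skip
          K→G: G is gray → back edge
Back edge closes the cycle G → D → H → J → K → G; its vertices are {D, G, H, J, K}.

D, G, H, J, K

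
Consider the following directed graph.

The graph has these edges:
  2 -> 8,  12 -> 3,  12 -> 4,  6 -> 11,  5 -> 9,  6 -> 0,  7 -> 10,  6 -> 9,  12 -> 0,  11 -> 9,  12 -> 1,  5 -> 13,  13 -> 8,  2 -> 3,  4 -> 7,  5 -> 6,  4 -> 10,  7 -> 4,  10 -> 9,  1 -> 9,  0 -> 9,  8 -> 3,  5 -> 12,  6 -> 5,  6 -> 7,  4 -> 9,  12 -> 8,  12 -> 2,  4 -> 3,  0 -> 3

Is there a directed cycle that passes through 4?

4 is on a cycle iff 4 can reach itself via ≥1 edge.
4 → 7 → 4 — yes.

Yes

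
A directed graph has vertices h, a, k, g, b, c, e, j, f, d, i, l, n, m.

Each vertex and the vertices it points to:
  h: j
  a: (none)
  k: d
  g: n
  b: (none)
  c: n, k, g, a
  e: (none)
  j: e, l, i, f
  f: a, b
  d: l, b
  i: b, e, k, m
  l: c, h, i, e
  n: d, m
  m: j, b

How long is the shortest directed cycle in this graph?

For each vertex v, BFS finds the shortest path from v back to v.
The shortest such closed walk is l → h → j → l, length 3.

3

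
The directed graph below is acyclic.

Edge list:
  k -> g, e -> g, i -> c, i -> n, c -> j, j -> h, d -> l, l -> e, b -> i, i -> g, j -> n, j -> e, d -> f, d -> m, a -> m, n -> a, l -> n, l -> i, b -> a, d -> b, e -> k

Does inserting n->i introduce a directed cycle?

Yes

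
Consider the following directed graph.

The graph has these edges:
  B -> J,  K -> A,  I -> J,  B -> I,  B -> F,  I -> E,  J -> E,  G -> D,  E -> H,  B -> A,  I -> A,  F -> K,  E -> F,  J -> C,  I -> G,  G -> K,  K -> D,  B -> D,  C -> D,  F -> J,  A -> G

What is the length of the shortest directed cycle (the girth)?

3

For each vertex v, BFS finds the shortest path from v back to v.
The shortest such closed walk is F → J → E → F, length 3.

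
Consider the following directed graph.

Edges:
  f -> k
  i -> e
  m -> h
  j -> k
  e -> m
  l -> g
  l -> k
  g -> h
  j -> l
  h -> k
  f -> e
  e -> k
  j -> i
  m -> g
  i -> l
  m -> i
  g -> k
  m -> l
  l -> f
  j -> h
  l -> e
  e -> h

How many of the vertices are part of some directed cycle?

5

A vertex is on a directed cycle iff it belongs to a strongly connected component of size ≥ 2 (or has a self-loop).
The vertices on cycles are {e, f, i, l, m} — 5 in total.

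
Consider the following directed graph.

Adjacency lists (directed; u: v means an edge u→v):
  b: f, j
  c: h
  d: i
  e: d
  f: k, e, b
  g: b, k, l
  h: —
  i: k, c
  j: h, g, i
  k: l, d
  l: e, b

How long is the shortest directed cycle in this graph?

For each vertex v, BFS finds the shortest path from v back to v.
The shortest such closed walk is f → b → f, length 2.

2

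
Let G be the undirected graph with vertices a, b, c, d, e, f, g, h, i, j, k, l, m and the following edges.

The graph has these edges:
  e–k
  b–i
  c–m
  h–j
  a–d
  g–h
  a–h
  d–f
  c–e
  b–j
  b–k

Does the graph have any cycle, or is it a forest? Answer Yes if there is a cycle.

No

DFS, tracking each vertex's parent; an edge to a visited non-parent vertex closes a cycle.
Start from i:
visit i (parent –)
  visit b (parent i)
    b–i: parent, skip
    visit j (parent b)
      j–b: parent, skip
      visit h (parent j)
        h–j: parent, skip
        visit a (parent h)
          a–h: parent, skip
          visit d (parent a)
            visit f (parent d)
              f–d: parent, skip
            d–a: parent, skip
        visit g (parent h)
          g–h: parent, skip
    visit k (parent b)
      visit e (parent k)
        visit c (parent e)
          visit m (parent c)
            m–c: parent, skip
          c–e: parent, skip
        e–k: parent, skip
      k–b: parent, skip
visit l (parent –)
No non-parent visited neighbor found — the graph is a forest.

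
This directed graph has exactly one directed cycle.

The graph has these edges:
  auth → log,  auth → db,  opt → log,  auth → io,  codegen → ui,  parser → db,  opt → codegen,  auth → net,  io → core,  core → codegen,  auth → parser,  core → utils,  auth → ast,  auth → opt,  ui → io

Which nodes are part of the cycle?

io, ui, core, codegen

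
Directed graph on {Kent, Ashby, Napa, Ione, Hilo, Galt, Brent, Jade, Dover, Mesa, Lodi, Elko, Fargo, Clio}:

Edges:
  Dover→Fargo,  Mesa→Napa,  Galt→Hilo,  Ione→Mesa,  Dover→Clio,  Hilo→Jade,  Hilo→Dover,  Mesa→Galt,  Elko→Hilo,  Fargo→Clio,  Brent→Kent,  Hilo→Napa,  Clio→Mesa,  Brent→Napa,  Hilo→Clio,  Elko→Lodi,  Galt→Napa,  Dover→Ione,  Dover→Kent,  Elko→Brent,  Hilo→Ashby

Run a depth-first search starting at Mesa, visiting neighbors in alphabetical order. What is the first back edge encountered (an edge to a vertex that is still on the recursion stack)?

Clio->Mesa

DFS from Mesa (visiting neighbors in alphabetical order); mark gray on enter, black on exit:
Mesa gray
  Galt gray
    Hilo gray
      Ashby gray
      Ashby black
      Clio gray
        Clio→Mesa: Mesa is gray → back edge
First back edge: Clio → Mesa.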